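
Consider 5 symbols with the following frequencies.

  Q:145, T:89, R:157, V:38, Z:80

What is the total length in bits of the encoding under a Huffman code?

Build the Huffman tree bottom-up:
combine V(38), Z(80) → 118
combine T(89), 118 → 207
combine Q(145), R(157) → 302
combine 207, 302 → 509
The encoded length is the sum of every internal node's weight: 118 + 207 + 302 + 509 = 1136 bits.

1136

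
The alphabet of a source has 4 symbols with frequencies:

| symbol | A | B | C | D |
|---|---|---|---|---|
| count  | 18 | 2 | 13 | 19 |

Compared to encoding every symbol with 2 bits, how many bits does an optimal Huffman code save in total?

4

Fixed-length: 2 bits × 52 symbols = 104 bits.
Huffman merges:
B(2) + C(13) → 15
15 + A(18) → 33
D(19) + 33 → 52
Huffman total = 15 + 33 + 52 = 100 bits.
Saving = 104 − 100 = 4 bits.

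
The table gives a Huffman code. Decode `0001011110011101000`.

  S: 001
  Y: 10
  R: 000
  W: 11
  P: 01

RYWWSWPR

Read left to right; each codeword is recognised as soon as it completes (prefix code):
  000→R | 10→Y | 11→W | 11→W | 001→S | 11→W | 01→P | 000→R
Decoded message: RYWWSWPR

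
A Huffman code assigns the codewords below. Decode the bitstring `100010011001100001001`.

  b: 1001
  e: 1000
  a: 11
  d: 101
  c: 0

Read left to right; each codeword is recognised as soon as it completes (prefix code):
  1000→e | 1001→b | 1001→b | 1000→e | 0→c | 1001→b
Decoded message: ebbecb

ebbecb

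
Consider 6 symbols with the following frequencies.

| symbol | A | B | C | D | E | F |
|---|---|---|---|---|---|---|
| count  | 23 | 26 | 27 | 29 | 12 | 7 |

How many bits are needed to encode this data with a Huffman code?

309

Merge the two smallest weights repeatedly:
merge F(7) and E(12): 19
merge 19 and A(23): 42
merge B(26) and C(27): 53
merge D(29) and 42: 71
merge 53 and 71: 124
Each symbol's bit-cost is frequency × depth; summing gives 309 bits (equivalently 19 + 42 + 53 + 71 + 124).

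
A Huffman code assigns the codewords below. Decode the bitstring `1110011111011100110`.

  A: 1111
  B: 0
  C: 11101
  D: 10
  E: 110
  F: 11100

Read left to right; each codeword is recognised as soon as it completes (prefix code):
  11100→F | 1111→A | 10→D | 11100→F | 110→E
Decoded message: FADFE

FADFE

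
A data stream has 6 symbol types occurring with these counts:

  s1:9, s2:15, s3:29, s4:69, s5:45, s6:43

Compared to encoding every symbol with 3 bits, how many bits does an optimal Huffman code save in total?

133

Fixed-length: 3 bits × 210 symbols = 630 bits.
Huffman merges:
merge s1(9) and s2(15): 24
merge 24 and s3(29): 53
merge s6(43) and s5(45): 88
merge 53 and s4(69): 122
merge 88 and 122: 210
Huffman total = 24 + 53 + 88 + 122 + 210 = 497 bits.
Saving = 630 − 497 = 133 bits.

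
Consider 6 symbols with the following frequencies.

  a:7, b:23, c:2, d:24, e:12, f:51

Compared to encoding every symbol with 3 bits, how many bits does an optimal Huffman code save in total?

96

Fixed-length: 3 bits × 119 symbols = 357 bits.
Huffman merges:
merge c(2) and a(7): 9
merge 9 and e(12): 21
merge 21 and b(23): 44
merge d(24) and 44: 68
merge f(51) and 68: 119
Huffman total = 9 + 21 + 44 + 68 + 119 = 261 bits.
Saving = 357 − 261 = 96 bits.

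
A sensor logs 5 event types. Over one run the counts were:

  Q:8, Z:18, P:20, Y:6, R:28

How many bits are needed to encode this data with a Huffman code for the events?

Build the Huffman tree bottom-up:
merge Y(6) and Q(8): 14
merge 14 and Z(18): 32
merge P(20) and R(28): 48
merge 32 and 48: 80
Each symbol's bit-cost is frequency × depth; summing gives 174 bits (equivalently 14 + 32 + 48 + 80).

174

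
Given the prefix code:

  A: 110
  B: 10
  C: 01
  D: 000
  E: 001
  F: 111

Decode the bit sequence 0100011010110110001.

Read left to right; each codeword is recognised as soon as it completes (prefix code):
  01→C | 000→D | 110→A | 10→B | 110→A | 110→A | 001→E
Decoded message: CDABAAE

CDABAAE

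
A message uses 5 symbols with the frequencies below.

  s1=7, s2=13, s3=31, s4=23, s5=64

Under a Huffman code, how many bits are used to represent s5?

Repeatedly merge the two smallest:
s1(7) + s2(13) → 20
20 + s4(23) → 43
s3(31) + 43 → 74
s5(64) + 74 → 138
s5 sits one level below the root: a 1-bit codeword.

1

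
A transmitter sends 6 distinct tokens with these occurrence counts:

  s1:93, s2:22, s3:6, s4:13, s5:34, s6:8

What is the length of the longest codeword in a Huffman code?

Merge the two lowest-weight nodes at each step:
merge s3(6) and s6(8): 14
merge s4(13) and 14: 27
merge s2(22) and 27: 49
merge s5(34) and 49: 83
merge 83 and s1(93): 176
The first pair merged (s3, s6) ends up deepest, at depth 5.

5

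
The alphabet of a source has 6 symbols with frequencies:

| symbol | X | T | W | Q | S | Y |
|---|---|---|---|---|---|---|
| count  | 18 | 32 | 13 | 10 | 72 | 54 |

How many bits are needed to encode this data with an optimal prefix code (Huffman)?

462

Greedily combine the two least-frequent nodes:
Q(10) + W(13) → 23
X(18) + 23 → 41
T(32) + 41 → 73
Y(54) + S(72) → 126
73 + 126 → 199
The encoded length is the sum of every internal node's weight: 23 + 41 + 73 + 126 + 199 = 462 bits.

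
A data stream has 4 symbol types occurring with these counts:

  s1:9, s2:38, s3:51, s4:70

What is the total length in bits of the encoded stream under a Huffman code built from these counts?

Merge the two smallest weights repeatedly:
combine s1(9), s2(38) → 47
combine 47, s3(51) → 98
combine s4(70), 98 → 168
Total encoded bits = sum of merged weights = 47 + 98 + 168 = 313.

313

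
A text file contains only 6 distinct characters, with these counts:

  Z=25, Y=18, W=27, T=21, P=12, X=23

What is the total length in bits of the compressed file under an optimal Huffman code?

Merge the two smallest weights repeatedly:
P(12) + Y(18) → 30
T(21) + X(23) → 44
Z(25) + W(27) → 52
30 + 44 → 74
52 + 74 → 126
Each symbol's bit-cost is frequency × depth; summing gives 326 bits (equivalently 30 + 44 + 52 + 74 + 126).

326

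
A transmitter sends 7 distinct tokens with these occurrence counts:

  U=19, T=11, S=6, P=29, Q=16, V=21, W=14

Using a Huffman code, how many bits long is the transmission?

315

Build the Huffman tree bottom-up:
combine S(6), T(11) → 17
combine W(14), Q(16) → 30
combine 17, U(19) → 36
combine V(21), P(29) → 50
combine 30, 36 → 66
combine 50, 66 → 116
Each symbol's bit-cost is frequency × depth; summing gives 315 bits (equivalently 17 + 30 + 36 + 50 + 66 + 116).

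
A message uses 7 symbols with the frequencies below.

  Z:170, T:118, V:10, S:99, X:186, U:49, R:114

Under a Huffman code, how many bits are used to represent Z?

Repeatedly merge the two smallest:
merge V(10) and U(49): 59
merge 59 and S(99): 158
merge R(114) and T(118): 232
merge 158 and Z(170): 328
merge X(186) and 232: 418
merge 328 and 418: 746
Z sits 2 levels below the root, so its codeword is 2 bits.

2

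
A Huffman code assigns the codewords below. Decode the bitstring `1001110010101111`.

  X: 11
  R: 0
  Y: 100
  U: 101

Read left to right; each codeword is recognised as soon as it completes (prefix code):
  100→Y | 11→X | 100→Y | 101→U | 0→R | 11→X | 11→X
Decoded message: YXYURXX

YXYURXX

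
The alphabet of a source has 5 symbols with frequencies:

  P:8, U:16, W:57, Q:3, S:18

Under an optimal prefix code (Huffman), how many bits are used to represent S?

Huffman merges, smallest pair first:
merge Q(3) and P(8): 11
merge 11 and U(16): 27
merge S(18) and 27: 45
merge 45 and W(57): 102
The subtree containing S is merged 2 times, so code length = 2.

2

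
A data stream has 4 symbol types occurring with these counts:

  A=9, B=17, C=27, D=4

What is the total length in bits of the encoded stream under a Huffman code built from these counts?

Build the Huffman tree bottom-up:
combine D(4), A(9) → 13
combine 13, B(17) → 30
combine C(27), 30 → 57
The encoded length is the sum of every internal node's weight: 13 + 30 + 57 = 100 bits.

100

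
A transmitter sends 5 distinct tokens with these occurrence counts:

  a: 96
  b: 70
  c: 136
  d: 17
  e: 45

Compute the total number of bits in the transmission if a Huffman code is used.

786

Greedily combine the two least-frequent nodes:
merge d(17) and e(45): 62
merge 62 and b(70): 132
merge a(96) and 132: 228
merge c(136) and 228: 364
The encoded length is the sum of every internal node's weight: 62 + 132 + 228 + 364 = 786 bits.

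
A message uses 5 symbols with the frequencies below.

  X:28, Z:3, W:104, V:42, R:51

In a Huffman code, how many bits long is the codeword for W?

1

Repeatedly merge the two smallest:
merge Z(3) and X(28): 31
merge 31 and V(42): 73
merge R(51) and 73: 124
merge W(104) and 124: 228
W is a child of the root — depth 1, so its codeword is a single bit.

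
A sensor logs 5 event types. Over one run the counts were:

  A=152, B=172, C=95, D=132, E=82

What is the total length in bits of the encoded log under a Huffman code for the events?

Merge the two smallest weights repeatedly:
combine E(82), C(95) → 177
combine D(132), A(152) → 284
combine B(172), 177 → 349
combine 284, 349 → 633
The encoded length is the sum of every internal node's weight: 177 + 284 + 349 + 633 = 1443 bits.

1443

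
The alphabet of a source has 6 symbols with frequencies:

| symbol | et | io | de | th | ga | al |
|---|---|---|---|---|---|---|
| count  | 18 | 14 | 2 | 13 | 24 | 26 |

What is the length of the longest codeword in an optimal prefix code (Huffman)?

Merge the two lowest-weight nodes at each step:
de(2) + th(13) → 15
io(14) + 15 → 29
et(18) + ga(24) → 42
al(26) + 29 → 55
42 + 55 → 97
Maximum depth reached is 4.

4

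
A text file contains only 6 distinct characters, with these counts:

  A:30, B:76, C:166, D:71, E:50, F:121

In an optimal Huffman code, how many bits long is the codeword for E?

3

Huffman merges, smallest pair first:
A(30) + E(50) → 80
D(71) + B(76) → 147
80 + F(121) → 201
147 + C(166) → 313
201 + 313 → 514
E's leaf is at depth 3, giving a 3-bit codeword.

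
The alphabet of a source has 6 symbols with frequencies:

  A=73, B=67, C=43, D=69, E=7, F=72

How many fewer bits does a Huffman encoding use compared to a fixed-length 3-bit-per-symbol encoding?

Fixed-length: 3 bits × 331 symbols = 993 bits.
Huffman merges:
E(7) + C(43) → 50
50 + B(67) → 117
D(69) + F(72) → 141
A(73) + 117 → 190
141 + 190 → 331
Huffman total = 50 + 117 + 141 + 190 + 331 = 829 bits.
Saving = 993 − 829 = 164 bits.

164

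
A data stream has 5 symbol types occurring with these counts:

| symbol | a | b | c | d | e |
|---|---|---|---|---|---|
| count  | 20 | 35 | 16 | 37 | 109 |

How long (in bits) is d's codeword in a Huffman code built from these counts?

2

Repeatedly merge the two smallest:
merge c(16) and a(20): 36
merge b(35) and 36: 71
merge d(37) and 71: 108
merge 108 and e(109): 217
d sits 2 levels below the root, so its codeword is 2 bits.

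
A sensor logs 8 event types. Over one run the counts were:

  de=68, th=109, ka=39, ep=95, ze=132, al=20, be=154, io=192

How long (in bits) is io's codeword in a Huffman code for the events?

2

Repeatedly merge the two smallest:
al(20) + ka(39) → 59
59 + de(68) → 127
ep(95) + th(109) → 204
127 + ze(132) → 259
be(154) + io(192) → 346
204 + 259 → 463
346 + 463 → 809
The subtree containing io is merged 2 times, so code length = 2.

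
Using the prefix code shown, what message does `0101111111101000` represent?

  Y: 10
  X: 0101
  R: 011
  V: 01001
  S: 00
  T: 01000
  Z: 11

Read left to right; each codeword is recognised as soon as it completes (prefix code):
  0101→X | 11→Z | 11→Z | 11→Z | 10→Y | 10→Y | 00→S
Decoded message: XZZZYYS

XZZZYYS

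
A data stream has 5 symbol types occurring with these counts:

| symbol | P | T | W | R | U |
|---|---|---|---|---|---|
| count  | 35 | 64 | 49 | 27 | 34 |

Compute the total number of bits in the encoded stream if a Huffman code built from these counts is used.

Build the Huffman tree bottom-up:
merge R(27) and U(34): 61
merge P(35) and W(49): 84
merge 61 and T(64): 125
merge 84 and 125: 209
The encoded length is the sum of every internal node's weight: 61 + 84 + 125 + 209 = 479 bits.

479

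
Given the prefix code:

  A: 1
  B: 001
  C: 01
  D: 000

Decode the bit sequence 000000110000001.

DDAADDA

Read left to right; each codeword is recognised as soon as it completes (prefix code):
  000→D | 000→D | 1→A | 1→A | 000→D | 000→D | 1→A
Decoded message: DDAADDA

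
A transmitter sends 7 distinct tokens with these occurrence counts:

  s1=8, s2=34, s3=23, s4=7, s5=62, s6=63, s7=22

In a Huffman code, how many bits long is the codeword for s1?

Repeatedly merge the two smallest:
merge s4(7) and s1(8): 15
merge 15 and s7(22): 37
merge s3(23) and s2(34): 57
merge 37 and 57: 94
merge s5(62) and s6(63): 125
merge 94 and 125: 219
s1's leaf is at depth 4, giving a 4-bit codeword.

4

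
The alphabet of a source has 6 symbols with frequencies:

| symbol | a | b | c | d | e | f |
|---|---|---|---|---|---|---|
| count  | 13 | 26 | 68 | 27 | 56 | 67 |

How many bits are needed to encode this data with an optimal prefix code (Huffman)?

Greedily combine the two least-frequent nodes:
a(13) + b(26) → 39
d(27) + 39 → 66
e(56) + 66 → 122
f(67) + c(68) → 135
122 + 135 → 257
The encoded length is the sum of every internal node's weight: 39 + 66 + 122 + 135 + 257 = 619 bits.

619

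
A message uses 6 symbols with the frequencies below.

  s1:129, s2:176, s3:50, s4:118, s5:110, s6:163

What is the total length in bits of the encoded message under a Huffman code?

Build the Huffman tree bottom-up:
combine s3(50), s5(110) → 160
combine s4(118), s1(129) → 247
combine 160, s6(163) → 323
combine s2(176), 247 → 423
combine 323, 423 → 746
Total encoded bits = sum of merged weights = 160 + 247 + 323 + 423 + 746 = 1899.

1899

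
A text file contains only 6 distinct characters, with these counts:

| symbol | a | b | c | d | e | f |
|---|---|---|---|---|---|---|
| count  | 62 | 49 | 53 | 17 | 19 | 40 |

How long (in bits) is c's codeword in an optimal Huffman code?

2

Huffman merges, smallest pair first:
combine d(17), e(19) → 36
combine 36, f(40) → 76
combine b(49), c(53) → 102
combine a(62), 76 → 138
combine 102, 138 → 240
c sits 2 levels below the root, so its codeword is 2 bits.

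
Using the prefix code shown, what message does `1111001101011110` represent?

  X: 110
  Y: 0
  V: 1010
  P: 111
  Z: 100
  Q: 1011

PZXQX

Read left to right; each codeword is recognised as soon as it completes (prefix code):
  111→P | 100→Z | 110→X | 1011→Q | 110→X
Decoded message: PZXQX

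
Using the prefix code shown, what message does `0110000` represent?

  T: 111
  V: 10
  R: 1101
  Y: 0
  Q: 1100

YQYY

Read left to right; each codeword is recognised as soon as it completes (prefix code):
  0→Y | 1100→Q | 0→Y | 0→Y
Decoded message: YQYY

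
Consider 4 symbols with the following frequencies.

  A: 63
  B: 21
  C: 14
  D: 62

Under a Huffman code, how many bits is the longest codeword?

Merge the two lowest-weight nodes at each step:
C(14) + B(21) → 35
35 + D(62) → 97
A(63) + 97 → 160
The rarest symbols sit at the bottom; the longest codeword is 3 bits.

3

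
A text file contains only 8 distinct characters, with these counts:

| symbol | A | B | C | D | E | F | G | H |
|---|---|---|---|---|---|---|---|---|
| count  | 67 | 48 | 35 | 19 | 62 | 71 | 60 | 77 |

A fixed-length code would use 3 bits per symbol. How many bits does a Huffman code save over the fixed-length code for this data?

Fixed-length: 3 bits × 439 symbols = 1317 bits.
Huffman merges:
combine D(19), C(35) → 54
combine B(48), 54 → 102
combine G(60), E(62) → 122
combine A(67), F(71) → 138
combine H(77), 102 → 179
combine 122, 138 → 260
combine 179, 260 → 439
Huffman total = 54 + 102 + 122 + 138 + 179 + 260 + 439 = 1294 bits.
Saving = 1317 − 1294 = 23 bits.

23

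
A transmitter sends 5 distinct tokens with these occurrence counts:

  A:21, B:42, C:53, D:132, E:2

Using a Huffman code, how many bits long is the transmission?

456

Merge the two smallest weights repeatedly:
combine E(2), A(21) → 23
combine 23, B(42) → 65
combine C(53), 65 → 118
combine 118, D(132) → 250
Each symbol's bit-cost is frequency × depth; summing gives 456 bits (equivalently 23 + 65 + 118 + 250).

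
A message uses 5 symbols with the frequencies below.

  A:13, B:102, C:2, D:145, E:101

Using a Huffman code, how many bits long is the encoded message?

712

Build the Huffman tree bottom-up:
C(2) + A(13) → 15
15 + E(101) → 116
B(102) + 116 → 218
D(145) + 218 → 363
Total encoded bits = sum of merged weights = 15 + 116 + 218 + 363 = 712.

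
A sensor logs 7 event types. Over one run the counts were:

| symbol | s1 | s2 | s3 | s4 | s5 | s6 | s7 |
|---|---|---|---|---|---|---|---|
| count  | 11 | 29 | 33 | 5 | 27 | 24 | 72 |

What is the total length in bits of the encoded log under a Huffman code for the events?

514

Build the Huffman tree bottom-up:
s4(5) + s1(11) → 16
16 + s6(24) → 40
s5(27) + s2(29) → 56
s3(33) + 40 → 73
56 + s7(72) → 128
73 + 128 → 201
The encoded length is the sum of every internal node's weight: 16 + 40 + 56 + 73 + 128 + 201 = 514 bits.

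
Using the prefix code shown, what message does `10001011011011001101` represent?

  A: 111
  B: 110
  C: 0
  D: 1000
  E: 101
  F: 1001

Read left to right; each codeword is recognised as soon as it completes (prefix code):
  1000→D | 101→E | 101→E | 101→E | 1001→F | 101→E
Decoded message: DEEEFE

DEEEFE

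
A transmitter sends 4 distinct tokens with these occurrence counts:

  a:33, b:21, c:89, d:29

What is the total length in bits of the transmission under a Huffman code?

Merge the two smallest weights repeatedly:
merge b(21) and d(29): 50
merge a(33) and 50: 83
merge 83 and c(89): 172
Each symbol's bit-cost is frequency × depth; summing gives 305 bits (equivalently 50 + 83 + 172).

305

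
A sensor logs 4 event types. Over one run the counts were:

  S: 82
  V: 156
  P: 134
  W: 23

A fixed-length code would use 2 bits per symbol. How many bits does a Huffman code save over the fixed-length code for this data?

Fixed-length: 2 bits × 395 symbols = 790 bits.
Huffman merges:
combine W(23), S(82) → 105
combine 105, P(134) → 239
combine V(156), 239 → 395
Huffman total = 105 + 239 + 395 = 739 bits.
Saving = 790 − 739 = 51 bits.

51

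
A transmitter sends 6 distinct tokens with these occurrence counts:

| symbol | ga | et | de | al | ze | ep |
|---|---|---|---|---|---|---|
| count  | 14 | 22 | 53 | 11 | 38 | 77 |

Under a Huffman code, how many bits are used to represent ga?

4

Build the tree from the bottom:
al(11) + ga(14) → 25
et(22) + 25 → 47
ze(38) + 47 → 85
de(53) + ep(77) → 130
85 + 130 → 215
The subtree containing ga is merged 4 times, so code length = 4.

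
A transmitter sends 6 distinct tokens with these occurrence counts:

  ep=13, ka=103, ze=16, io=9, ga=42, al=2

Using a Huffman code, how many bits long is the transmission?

342

Build the Huffman tree bottom-up:
combine al(2), io(9) → 11
combine 11, ep(13) → 24
combine ze(16), 24 → 40
combine 40, ga(42) → 82
combine 82, ka(103) → 185
The encoded length is the sum of every internal node's weight: 11 + 24 + 40 + 82 + 185 = 342 bits.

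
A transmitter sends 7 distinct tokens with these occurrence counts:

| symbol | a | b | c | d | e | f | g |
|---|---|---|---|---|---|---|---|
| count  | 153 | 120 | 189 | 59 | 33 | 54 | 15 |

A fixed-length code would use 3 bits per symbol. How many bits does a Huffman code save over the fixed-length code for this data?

Fixed-length: 3 bits × 623 symbols = 1869 bits.
Huffman merges:
combine g(15), e(33) → 48
combine 48, f(54) → 102
combine d(59), 102 → 161
combine b(120), a(153) → 273
combine 161, c(189) → 350
combine 273, 350 → 623
Huffman total = 48 + 102 + 161 + 273 + 350 + 623 = 1557 bits.
Saving = 1869 − 1557 = 312 bits.

312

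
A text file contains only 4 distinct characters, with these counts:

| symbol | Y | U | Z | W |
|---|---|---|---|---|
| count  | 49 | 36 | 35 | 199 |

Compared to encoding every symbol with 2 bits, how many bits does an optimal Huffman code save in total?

Fixed-length: 2 bits × 319 symbols = 638 bits.
Huffman merges:
merge Z(35) and U(36): 71
merge Y(49) and 71: 120
merge 120 and W(199): 319
Huffman total = 71 + 120 + 319 = 510 bits.
Saving = 638 − 510 = 128 bits.

128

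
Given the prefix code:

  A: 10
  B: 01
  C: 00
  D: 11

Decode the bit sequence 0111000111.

Read left to right; each codeword is recognised as soon as it completes (prefix code):
  01→B | 11→D | 00→C | 01→B | 11→D
Decoded message: BDCBD

BDCBD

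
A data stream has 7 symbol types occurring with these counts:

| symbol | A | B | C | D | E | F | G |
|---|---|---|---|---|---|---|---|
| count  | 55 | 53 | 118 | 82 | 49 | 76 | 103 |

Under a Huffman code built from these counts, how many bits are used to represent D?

Build the tree from the bottom:
merge E(49) and B(53): 102
merge A(55) and F(76): 131
merge D(82) and 102: 184
merge G(103) and C(118): 221
merge 131 and 184: 315
merge 221 and 315: 536
D's leaf is at depth 3, giving a 3-bit codeword.

3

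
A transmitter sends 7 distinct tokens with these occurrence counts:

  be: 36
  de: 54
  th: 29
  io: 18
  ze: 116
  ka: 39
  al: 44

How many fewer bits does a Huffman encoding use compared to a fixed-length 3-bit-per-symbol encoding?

Fixed-length: 3 bits × 336 symbols = 1008 bits.
Huffman merges:
merge io(18) and th(29): 47
merge be(36) and ka(39): 75
merge al(44) and 47: 91
merge de(54) and 75: 129
merge 91 and ze(116): 207
merge 129 and 207: 336
Huffman total = 47 + 75 + 91 + 129 + 207 + 336 = 885 bits.
Saving = 1008 − 885 = 123 bits.

123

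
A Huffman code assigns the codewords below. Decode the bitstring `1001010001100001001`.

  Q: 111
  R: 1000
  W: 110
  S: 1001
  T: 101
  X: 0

SXRWXXXS

Read left to right; each codeword is recognised as soon as it completes (prefix code):
  1001→S | 0→X | 1000→R | 110→W | 0→X | 0→X | 0→X | 1001→S
Decoded message: SXRWXXXS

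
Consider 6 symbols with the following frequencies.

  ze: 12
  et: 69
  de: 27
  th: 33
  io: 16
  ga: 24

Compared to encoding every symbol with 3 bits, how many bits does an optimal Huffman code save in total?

110

Fixed-length: 3 bits × 181 symbols = 543 bits.
Huffman merges:
ze(12) + io(16) → 28
ga(24) + de(27) → 51
28 + th(33) → 61
51 + 61 → 112
et(69) + 112 → 181
Huffman total = 28 + 51 + 61 + 112 + 181 = 433 bits.
Saving = 543 − 433 = 110 bits.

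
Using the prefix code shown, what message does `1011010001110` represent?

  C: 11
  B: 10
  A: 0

BCABAACB

Read left to right; each codeword is recognised as soon as it completes (prefix code):
  10→B | 11→C | 0→A | 10→B | 0→A | 0→A | 11→C | 10→B
Decoded message: BCABAACB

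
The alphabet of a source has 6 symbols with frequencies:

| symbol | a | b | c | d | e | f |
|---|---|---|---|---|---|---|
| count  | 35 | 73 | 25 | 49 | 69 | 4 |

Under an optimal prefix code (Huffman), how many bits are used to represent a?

Repeatedly merge the two smallest:
f(4) + c(25) → 29
29 + a(35) → 64
d(49) + 64 → 113
e(69) + b(73) → 142
113 + 142 → 255
a sits 3 levels below the root, so its codeword is 3 bits.

3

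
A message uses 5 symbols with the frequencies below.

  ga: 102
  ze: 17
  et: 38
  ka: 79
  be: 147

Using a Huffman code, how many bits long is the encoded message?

808

Build the Huffman tree bottom-up:
ze(17) + et(38) → 55
55 + ka(79) → 134
ga(102) + 134 → 236
be(147) + 236 → 383
Each symbol's bit-cost is frequency × depth; summing gives 808 bits (equivalently 55 + 134 + 236 + 383).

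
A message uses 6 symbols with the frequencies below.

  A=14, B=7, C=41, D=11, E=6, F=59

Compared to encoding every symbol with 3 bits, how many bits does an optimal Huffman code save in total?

Fixed-length: 3 bits × 138 symbols = 414 bits.
Huffman merges:
merge E(6) and B(7): 13
merge D(11) and 13: 24
merge A(14) and 24: 38
merge 38 and C(41): 79
merge F(59) and 79: 138
Huffman total = 13 + 24 + 38 + 79 + 138 = 292 bits.
Saving = 414 − 292 = 122 bits.

122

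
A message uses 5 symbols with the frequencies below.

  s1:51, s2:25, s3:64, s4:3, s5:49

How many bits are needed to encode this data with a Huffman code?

Build the Huffman tree bottom-up:
combine s4(3), s2(25) → 28
combine 28, s5(49) → 77
combine s1(51), s3(64) → 115
combine 77, 115 → 192
Total encoded bits = sum of merged weights = 28 + 77 + 115 + 192 = 412.

412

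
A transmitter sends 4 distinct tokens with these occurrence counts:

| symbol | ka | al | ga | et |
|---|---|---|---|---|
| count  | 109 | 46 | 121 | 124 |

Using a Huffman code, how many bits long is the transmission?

800

Greedily combine the two least-frequent nodes:
al(46) + ka(109) → 155
ga(121) + et(124) → 245
155 + 245 → 400
Total encoded bits = sum of merged weights = 155 + 245 + 400 = 800.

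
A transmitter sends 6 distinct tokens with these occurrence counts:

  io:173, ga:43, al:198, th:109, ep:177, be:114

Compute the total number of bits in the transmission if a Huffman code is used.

2046

Greedily combine the two least-frequent nodes:
combine ga(43), th(109) → 152
combine be(114), 152 → 266
combine io(173), ep(177) → 350
combine al(198), 266 → 464
combine 350, 464 → 814
The encoded length is the sum of every internal node's weight: 152 + 266 + 350 + 464 + 814 = 2046 bits.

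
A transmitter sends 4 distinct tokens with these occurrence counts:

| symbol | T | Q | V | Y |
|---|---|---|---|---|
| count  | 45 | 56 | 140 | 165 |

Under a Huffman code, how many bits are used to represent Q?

Repeatedly merge the two smallest:
T(45) + Q(56) → 101
101 + V(140) → 241
Y(165) + 241 → 406
Q sits 3 levels below the root, so its codeword is 3 bits.

3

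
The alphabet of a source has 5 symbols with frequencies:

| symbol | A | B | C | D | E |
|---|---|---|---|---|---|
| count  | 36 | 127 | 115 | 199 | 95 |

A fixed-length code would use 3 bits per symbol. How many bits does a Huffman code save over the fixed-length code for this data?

441

Fixed-length: 3 bits × 572 symbols = 1716 bits.
Huffman merges:
merge A(36) and E(95): 131
merge C(115) and B(127): 242
merge 131 and D(199): 330
merge 242 and 330: 572
Huffman total = 131 + 242 + 330 + 572 = 1275 bits.
Saving = 1716 − 1275 = 441 bits.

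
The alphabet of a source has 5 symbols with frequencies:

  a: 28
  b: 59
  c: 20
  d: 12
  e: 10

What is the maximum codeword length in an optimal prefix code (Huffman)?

4

Merge the two lowest-weight nodes at each step:
merge e(10) and d(12): 22
merge c(20) and 22: 42
merge a(28) and 42: 70
merge b(59) and 70: 129
The first pair merged (e, d) ends up deepest, at depth 4.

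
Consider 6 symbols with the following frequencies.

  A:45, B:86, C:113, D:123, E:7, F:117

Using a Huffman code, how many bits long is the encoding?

Merge the two smallest weights repeatedly:
E(7) + A(45) → 52
52 + B(86) → 138
C(113) + F(117) → 230
D(123) + 138 → 261
230 + 261 → 491
Total encoded bits = sum of merged weights = 52 + 138 + 230 + 261 + 491 = 1172.

1172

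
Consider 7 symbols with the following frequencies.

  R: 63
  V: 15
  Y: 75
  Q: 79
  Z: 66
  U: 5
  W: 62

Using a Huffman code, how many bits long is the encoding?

Greedily combine the two least-frequent nodes:
U(5) + V(15) → 20
20 + W(62) → 82
R(63) + Z(66) → 129
Y(75) + Q(79) → 154
82 + 129 → 211
154 + 211 → 365
Total encoded bits = sum of merged weights = 20 + 82 + 129 + 154 + 211 + 365 = 961.

961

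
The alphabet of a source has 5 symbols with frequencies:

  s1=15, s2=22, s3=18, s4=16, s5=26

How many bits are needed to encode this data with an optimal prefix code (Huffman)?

225

Greedily combine the two least-frequent nodes:
merge s1(15) and s4(16): 31
merge s3(18) and s2(22): 40
merge s5(26) and 31: 57
merge 40 and 57: 97
Total encoded bits = sum of merged weights = 31 + 40 + 57 + 97 = 225.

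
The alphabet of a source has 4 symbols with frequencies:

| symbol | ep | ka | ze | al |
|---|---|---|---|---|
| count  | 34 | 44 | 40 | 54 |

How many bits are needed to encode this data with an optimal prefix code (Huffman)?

Greedily combine the two least-frequent nodes:
combine ep(34), ze(40) → 74
combine ka(44), al(54) → 98
combine 74, 98 → 172
Each symbol's bit-cost is frequency × depth; summing gives 344 bits (equivalently 74 + 98 + 172).

344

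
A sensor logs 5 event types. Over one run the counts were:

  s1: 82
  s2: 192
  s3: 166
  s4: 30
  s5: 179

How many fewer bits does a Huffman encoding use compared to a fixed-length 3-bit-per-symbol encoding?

537

Fixed-length: 3 bits × 649 symbols = 1947 bits.
Huffman merges:
s4(30) + s1(82) → 112
112 + s3(166) → 278
s5(179) + s2(192) → 371
278 + 371 → 649
Huffman total = 112 + 278 + 371 + 649 = 1410 bits.
Saving = 1947 − 1410 = 537 bits.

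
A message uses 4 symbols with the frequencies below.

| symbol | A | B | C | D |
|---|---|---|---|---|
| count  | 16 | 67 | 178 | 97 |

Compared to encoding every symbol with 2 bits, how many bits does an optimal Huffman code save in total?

Fixed-length: 2 bits × 358 symbols = 716 bits.
Huffman merges:
merge A(16) and B(67): 83
merge 83 and D(97): 180
merge C(178) and 180: 358
Huffman total = 83 + 180 + 358 = 621 bits.
Saving = 716 − 621 = 95 bits.

95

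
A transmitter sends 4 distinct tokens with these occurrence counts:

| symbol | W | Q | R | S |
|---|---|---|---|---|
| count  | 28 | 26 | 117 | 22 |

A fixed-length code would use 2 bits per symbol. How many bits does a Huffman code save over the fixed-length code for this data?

69

Fixed-length: 2 bits × 193 symbols = 386 bits.
Huffman merges:
S(22) + Q(26) → 48
W(28) + 48 → 76
76 + R(117) → 193
Huffman total = 48 + 76 + 193 = 317 bits.
Saving = 386 − 317 = 69 bits.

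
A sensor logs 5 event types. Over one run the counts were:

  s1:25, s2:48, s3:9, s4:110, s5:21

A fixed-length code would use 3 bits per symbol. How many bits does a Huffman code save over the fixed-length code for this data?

238

Fixed-length: 3 bits × 213 symbols = 639 bits.
Huffman merges:
s3(9) + s5(21) → 30
s1(25) + 30 → 55
s2(48) + 55 → 103
103 + s4(110) → 213
Huffman total = 30 + 55 + 103 + 213 = 401 bits.
Saving = 639 − 401 = 238 bits.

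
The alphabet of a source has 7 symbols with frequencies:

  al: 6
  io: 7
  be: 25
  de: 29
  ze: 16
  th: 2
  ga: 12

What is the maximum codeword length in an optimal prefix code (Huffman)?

Merge the two lowest-weight nodes at each step:
merge th(2) and al(6): 8
merge io(7) and 8: 15
merge ga(12) and 15: 27
merge ze(16) and be(25): 41
merge 27 and de(29): 56
merge 41 and 56: 97
The first pair merged (th, al) ends up deepest, at depth 5.

5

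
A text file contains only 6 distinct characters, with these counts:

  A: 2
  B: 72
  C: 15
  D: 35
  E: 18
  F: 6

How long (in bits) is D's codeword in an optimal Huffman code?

2

Huffman merges, smallest pair first:
A(2) + F(6) → 8
8 + C(15) → 23
E(18) + 23 → 41
D(35) + 41 → 76
B(72) + 76 → 148
The subtree containing D is merged 2 times, so code length = 2.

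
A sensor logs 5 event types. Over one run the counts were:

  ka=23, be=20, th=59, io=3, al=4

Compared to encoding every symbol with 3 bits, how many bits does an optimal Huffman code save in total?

Fixed-length: 3 bits × 109 symbols = 327 bits.
Huffman merges:
io(3) + al(4) → 7
7 + be(20) → 27
ka(23) + 27 → 50
50 + th(59) → 109
Huffman total = 7 + 27 + 50 + 109 = 193 bits.
Saving = 327 − 193 = 134 bits.

134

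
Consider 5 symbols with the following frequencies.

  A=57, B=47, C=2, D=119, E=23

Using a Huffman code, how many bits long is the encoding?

Build the Huffman tree bottom-up:
C(2) + E(23) → 25
25 + B(47) → 72
A(57) + 72 → 129
D(119) + 129 → 248
Total encoded bits = sum of merged weights = 25 + 72 + 129 + 248 = 474.

474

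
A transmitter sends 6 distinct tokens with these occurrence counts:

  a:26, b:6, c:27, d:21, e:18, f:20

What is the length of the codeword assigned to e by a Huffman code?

Huffman merges, smallest pair first:
merge b(6) and e(18): 24
merge f(20) and d(21): 41
merge 24 and a(26): 50
merge c(27) and 41: 68
merge 50 and 68: 118
e's leaf is at depth 3, giving a 3-bit codeword.

3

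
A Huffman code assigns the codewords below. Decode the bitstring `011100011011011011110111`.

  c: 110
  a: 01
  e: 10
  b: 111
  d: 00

acdcccbeb

Read left to right; each codeword is recognised as soon as it completes (prefix code):
  01→a | 110→c | 00→d | 110→c | 110→c | 110→c | 111→b | 10→e | 111→b
Decoded message: acdcccbeb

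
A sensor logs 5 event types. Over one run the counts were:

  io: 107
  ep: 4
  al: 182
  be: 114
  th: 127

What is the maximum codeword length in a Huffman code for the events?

Merge the two lowest-weight nodes at each step:
merge ep(4) and io(107): 111
merge 111 and be(114): 225
merge th(127) and al(182): 309
merge 225 and 309: 534
Maximum depth reached is 3.

3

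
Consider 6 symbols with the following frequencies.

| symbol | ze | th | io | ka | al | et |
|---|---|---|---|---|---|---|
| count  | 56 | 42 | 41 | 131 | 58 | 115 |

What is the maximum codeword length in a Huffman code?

Merge the two lowest-weight nodes at each step:
combine io(41), th(42) → 83
combine ze(56), al(58) → 114
combine 83, 114 → 197
combine et(115), ka(131) → 246
combine 197, 246 → 443
The rarest symbols sit at the bottom; the longest codeword is 3 bits.

3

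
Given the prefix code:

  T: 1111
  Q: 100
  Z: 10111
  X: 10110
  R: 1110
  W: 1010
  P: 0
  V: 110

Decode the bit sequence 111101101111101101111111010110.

TPVTXTRX

Read left to right; each codeword is recognised as soon as it completes (prefix code):
  1111→T | 0→P | 110→V | 1111→T | 10110→X | 1111→T | 1110→R | 10110→X
Decoded message: TPVTXTRX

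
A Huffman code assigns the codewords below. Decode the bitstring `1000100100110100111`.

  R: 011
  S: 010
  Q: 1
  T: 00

Read left to right; each codeword is recognised as soon as it completes (prefix code):
  1→Q | 00→T | 010→S | 010→S | 011→R | 010→S | 011→R | 1→Q
Decoded message: QTSSRSRQ

QTSSRSRQ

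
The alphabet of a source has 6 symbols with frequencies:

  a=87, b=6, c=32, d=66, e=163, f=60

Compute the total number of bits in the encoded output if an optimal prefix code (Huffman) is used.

954

Merge the two smallest weights repeatedly:
merge b(6) and c(32): 38
merge 38 and f(60): 98
merge d(66) and a(87): 153
merge 98 and 153: 251
merge e(163) and 251: 414
Total encoded bits = sum of merged weights = 38 + 98 + 153 + 251 + 414 = 954.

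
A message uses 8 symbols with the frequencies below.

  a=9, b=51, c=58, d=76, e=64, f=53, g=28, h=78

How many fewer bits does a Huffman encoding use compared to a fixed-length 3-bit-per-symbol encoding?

Fixed-length: 3 bits × 417 symbols = 1251 bits.
Huffman merges:
a(9) + g(28) → 37
37 + b(51) → 88
f(53) + c(58) → 111
e(64) + d(76) → 140
h(78) + 88 → 166
111 + 140 → 251
166 + 251 → 417
Huffman total = 37 + 88 + 111 + 140 + 166 + 251 + 417 = 1210 bits.
Saving = 1251 − 1210 = 41 bits.

41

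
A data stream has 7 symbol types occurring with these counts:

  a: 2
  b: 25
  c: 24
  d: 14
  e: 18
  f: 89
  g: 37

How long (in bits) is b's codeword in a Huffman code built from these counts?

Huffman merges, smallest pair first:
a(2) + d(14) → 16
16 + e(18) → 34
c(24) + b(25) → 49
34 + g(37) → 71
49 + 71 → 120
f(89) + 120 → 209
The subtree containing b is merged 3 times, so code length = 3.

3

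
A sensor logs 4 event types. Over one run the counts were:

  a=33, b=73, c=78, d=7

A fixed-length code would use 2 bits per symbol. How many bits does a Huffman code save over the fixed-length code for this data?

38

Fixed-length: 2 bits × 191 symbols = 382 bits.
Huffman merges:
d(7) + a(33) → 40
40 + b(73) → 113
c(78) + 113 → 191
Huffman total = 40 + 113 + 191 = 344 bits.
Saving = 382 − 344 = 38 bits.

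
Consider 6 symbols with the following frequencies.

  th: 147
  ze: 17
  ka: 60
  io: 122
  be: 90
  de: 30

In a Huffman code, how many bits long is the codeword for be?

Huffman merges, smallest pair first:
combine ze(17), de(30) → 47
combine 47, ka(60) → 107
combine be(90), 107 → 197
combine io(122), th(147) → 269
combine 197, 269 → 466
be sits 2 levels below the root, so its codeword is 2 bits.

2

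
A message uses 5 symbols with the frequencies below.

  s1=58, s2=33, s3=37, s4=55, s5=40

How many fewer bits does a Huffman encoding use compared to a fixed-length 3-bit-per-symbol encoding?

153

Fixed-length: 3 bits × 223 symbols = 669 bits.
Huffman merges:
merge s2(33) and s3(37): 70
merge s5(40) and s4(55): 95
merge s1(58) and 70: 128
merge 95 and 128: 223
Huffman total = 70 + 95 + 128 + 223 = 516 bits.
Saving = 669 − 516 = 153 bits.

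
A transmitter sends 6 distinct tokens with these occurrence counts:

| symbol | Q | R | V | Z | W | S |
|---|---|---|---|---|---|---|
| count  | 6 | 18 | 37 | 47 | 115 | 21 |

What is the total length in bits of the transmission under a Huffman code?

524

Greedily combine the two least-frequent nodes:
combine Q(6), R(18) → 24
combine S(21), 24 → 45
combine V(37), 45 → 82
combine Z(47), 82 → 129
combine W(115), 129 → 244
Each symbol's bit-cost is frequency × depth; summing gives 524 bits (equivalently 24 + 45 + 82 + 129 + 244).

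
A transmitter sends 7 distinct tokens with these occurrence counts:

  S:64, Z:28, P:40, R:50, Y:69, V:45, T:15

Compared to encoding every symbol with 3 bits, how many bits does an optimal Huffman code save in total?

90

Fixed-length: 3 bits × 311 symbols = 933 bits.
Huffman merges:
combine T(15), Z(28) → 43
combine P(40), 43 → 83
combine V(45), R(50) → 95
combine S(64), Y(69) → 133
combine 83, 95 → 178
combine 133, 178 → 311
Huffman total = 43 + 83 + 95 + 133 + 178 + 311 = 843 bits.
Saving = 933 − 843 = 90 bits.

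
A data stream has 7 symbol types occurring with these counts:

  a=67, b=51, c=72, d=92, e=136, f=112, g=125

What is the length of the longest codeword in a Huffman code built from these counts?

Merge the two lowest-weight nodes at each step:
combine b(51), a(67) → 118
combine c(72), d(92) → 164
combine f(112), 118 → 230
combine g(125), e(136) → 261
combine 164, 230 → 394
combine 261, 394 → 655
Maximum depth reached is 4.

4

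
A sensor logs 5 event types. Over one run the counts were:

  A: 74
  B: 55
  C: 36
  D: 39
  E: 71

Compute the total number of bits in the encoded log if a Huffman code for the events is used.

Greedily combine the two least-frequent nodes:
combine C(36), D(39) → 75
combine B(55), E(71) → 126
combine A(74), 75 → 149
combine 126, 149 → 275
Each symbol's bit-cost is frequency × depth; summing gives 625 bits (equivalently 75 + 126 + 149 + 275).

625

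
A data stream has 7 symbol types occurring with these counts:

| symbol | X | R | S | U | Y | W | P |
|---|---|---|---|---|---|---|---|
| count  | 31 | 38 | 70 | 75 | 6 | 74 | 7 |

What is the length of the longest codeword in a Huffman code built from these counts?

5

Merge the two lowest-weight nodes at each step:
merge Y(6) and P(7): 13
merge 13 and X(31): 44
merge R(38) and 44: 82
merge S(70) and W(74): 144
merge U(75) and 82: 157
merge 144 and 157: 301
The rarest symbols sit at the bottom; the longest codeword is 5 bits.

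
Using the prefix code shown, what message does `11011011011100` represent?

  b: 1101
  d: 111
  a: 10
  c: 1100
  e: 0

Read left to right; each codeword is recognised as soon as it completes (prefix code):
  1101→b | 10→a | 1101→b | 1100→c
Decoded message: babc

babc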